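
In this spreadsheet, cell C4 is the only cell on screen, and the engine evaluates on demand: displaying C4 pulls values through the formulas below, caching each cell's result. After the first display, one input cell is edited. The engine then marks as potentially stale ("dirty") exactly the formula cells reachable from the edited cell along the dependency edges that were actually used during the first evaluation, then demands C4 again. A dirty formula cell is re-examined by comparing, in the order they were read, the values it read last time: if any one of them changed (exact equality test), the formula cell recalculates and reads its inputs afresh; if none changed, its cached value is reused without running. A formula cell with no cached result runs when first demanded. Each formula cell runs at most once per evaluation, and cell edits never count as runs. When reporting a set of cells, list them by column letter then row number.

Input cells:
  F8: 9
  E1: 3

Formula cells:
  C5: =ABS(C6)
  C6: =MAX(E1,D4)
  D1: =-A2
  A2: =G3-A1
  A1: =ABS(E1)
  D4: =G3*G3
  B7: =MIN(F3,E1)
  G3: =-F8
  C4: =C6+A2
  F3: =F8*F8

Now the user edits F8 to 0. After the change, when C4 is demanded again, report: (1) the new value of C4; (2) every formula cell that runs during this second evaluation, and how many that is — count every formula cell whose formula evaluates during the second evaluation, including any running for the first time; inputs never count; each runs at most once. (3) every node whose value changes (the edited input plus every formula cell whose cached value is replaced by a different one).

C4 now evaluates to 0.
Run set: A2, C4, C6, D4, G3 (5 run).
Changed values: A2, C4, C6, D4, F8, G3.

Initial pass — values computed on the first demand:
  A1 = ABS(3) = 3
  G3 = -(9) = -9
  A2 = -9 - 3 = -12
  D4 = -9 * -9 = 81
  C6 = MAX(3, 81) = 81
  C4 = 81 + -12 = 69

Second demand — change propagation:
  G3: re-runs because F8 9->0; new result 0.
  A2: re-runs because G3 -9->0; new result -3.
  D4: re-runs because G3 -9->0; G3 -9->0; new result 0.
  C6: re-runs because D4 81->0; new result 3.
  C4: re-runs because C6 81->3; A2 -12->-3; new result 0.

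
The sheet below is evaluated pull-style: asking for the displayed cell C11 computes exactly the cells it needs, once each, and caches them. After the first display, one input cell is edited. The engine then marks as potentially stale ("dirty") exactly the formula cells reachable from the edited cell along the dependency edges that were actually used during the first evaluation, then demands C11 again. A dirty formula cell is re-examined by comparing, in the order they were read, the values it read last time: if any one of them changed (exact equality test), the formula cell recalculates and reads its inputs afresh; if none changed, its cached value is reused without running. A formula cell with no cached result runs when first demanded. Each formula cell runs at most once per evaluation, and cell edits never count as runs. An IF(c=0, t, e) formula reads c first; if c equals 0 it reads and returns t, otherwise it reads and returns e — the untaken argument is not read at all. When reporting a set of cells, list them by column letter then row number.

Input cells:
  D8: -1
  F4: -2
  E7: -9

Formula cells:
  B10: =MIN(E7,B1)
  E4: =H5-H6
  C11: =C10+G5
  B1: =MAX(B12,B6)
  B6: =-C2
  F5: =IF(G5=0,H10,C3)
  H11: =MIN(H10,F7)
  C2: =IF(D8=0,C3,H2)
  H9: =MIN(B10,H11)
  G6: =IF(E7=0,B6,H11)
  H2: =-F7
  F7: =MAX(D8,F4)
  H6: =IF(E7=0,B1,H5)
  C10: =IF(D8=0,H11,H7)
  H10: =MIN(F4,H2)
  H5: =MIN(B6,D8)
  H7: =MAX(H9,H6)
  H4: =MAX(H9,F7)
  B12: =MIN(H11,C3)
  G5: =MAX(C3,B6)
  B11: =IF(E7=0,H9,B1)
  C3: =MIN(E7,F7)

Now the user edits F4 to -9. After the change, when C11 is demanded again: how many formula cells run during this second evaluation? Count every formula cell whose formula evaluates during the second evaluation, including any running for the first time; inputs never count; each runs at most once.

5 formula cells run: B12, F7, H9, H10, H11.
Note where the cutoff bites: C3 is checked, finds nothing changed, and keeps its cache.

First demand of the output computes:
  F7 = MAX(-1, -2) = -1
  C3 = MIN(-9, -1) = -9
  H2 = -(-1) = 1
  C2 = IF(D8=0: D8=-1 -> else branch H2) = 1
  B6 = -(1) = -1
  G5 = MAX(-9, -1) = -1
  H5 = MIN(-1, -1) = -1
  H10 = MIN(-2, 1) = -2
  H11 = MIN(-2, -1) = -2
  B12 = MIN(-2, -9) = -9
  B1 = MAX(-9, -1) = -1
  B10 = MIN(-9, -1) = -9
  H6 = IF(E7=0: E7=-9 -> else branch H5) = -1
  H9 = MIN(-9, -2) = -9
  H7 = MAX(-9, -1) = -1
  C10 = IF(D8=0: D8=-1 -> else branch H7) = -1
  C11 = -1 + -1 = -2

After the edit, cleaning proceeds:
  F7: a read changed (F4 -2->-9) — executes, giving -1 — identical to its old value.
  C3: dirty, but its reads are unchanged (E7 unchanged, F7 unchanged); cached -9 stands.
  H2: dirty, but its reads are unchanged (F7 unchanged); cached 1 stands.
  C2: dirty, but its reads are unchanged (D8 unchanged, H2 unchanged); cached 1 stands.
  B6: dirty, but its reads are unchanged (C2 unchanged); cached -1 stands.
  G5: dirty, but its reads are unchanged (C3 unchanged, B6 unchanged); cached -1 stands.
  H5: dirty, but its reads are unchanged (B6 unchanged, D8 unchanged); cached -1 stands.
  H10: a read changed (F4 -2->-9) — executes, giving -9.
  H11: a read changed (H10 -2->-9) — executes, giving -9.
  B12: a read changed (H11 -2->-9) — executes, giving -9 — identical to its old value.
  B1: dirty, but its reads are unchanged (B12 unchanged, B6 unchanged); cached -1 stands.
  B10: dirty, but its reads are unchanged (E7 unchanged, B1 unchanged); cached -9 stands.
  H6: dirty, but its reads are unchanged (E7 unchanged, H5 unchanged); cached -1 stands.
  H9: a read changed (H11 -2->-9) — executes, giving -9 — identical to its old value.
  H7: dirty, but its reads are unchanged (H9 unchanged, H6 unchanged); cached -1 stands.
  C10: dirty, but its reads are unchanged (D8 unchanged, H7 unchanged); cached -1 stands.
  C11: dirty, but its reads are unchanged (C10 unchanged, G5 unchanged); cached -2 stands.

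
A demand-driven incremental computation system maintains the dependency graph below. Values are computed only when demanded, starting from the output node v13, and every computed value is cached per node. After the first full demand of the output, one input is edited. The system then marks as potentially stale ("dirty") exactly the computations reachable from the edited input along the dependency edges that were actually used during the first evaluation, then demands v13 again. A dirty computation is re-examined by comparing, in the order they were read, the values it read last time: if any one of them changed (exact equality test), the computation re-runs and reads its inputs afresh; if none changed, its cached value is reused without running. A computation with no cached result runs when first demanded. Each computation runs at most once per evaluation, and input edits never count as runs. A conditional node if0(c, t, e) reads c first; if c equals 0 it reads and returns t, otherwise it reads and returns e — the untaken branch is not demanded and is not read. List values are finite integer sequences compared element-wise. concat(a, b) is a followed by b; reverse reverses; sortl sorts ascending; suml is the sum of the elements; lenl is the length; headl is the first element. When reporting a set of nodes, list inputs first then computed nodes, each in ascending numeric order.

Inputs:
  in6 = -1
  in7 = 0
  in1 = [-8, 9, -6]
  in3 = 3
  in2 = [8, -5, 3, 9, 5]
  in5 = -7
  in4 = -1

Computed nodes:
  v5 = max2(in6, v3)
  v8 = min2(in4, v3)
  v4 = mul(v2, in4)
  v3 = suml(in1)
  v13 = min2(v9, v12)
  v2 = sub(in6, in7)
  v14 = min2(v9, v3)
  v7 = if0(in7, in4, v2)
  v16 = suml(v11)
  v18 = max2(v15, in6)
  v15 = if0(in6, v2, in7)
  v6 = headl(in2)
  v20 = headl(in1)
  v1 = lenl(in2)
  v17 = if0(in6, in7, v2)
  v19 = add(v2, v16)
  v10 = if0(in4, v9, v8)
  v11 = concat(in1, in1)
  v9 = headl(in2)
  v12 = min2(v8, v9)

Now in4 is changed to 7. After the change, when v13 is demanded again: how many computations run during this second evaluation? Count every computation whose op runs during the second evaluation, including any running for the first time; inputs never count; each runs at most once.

First evaluation (everything demanded from the output):
  v3 = suml([-8, 9, -6]) = -5
  v8 = min2(-1, -5) = -5
  v9 = headl([8, -5, 3, 9, 5]) = 8
  v12 = min2(-5, 8) = -5
  v13 = min2(8, -5) = -5

Propagation after the edit:
  v8: runs — in4 -1->7; result -5 (same value as before).
  v12: checked — values it read are unchanged (v8 unchanged, v9 unchanged); reused cached -5 without running.
  v13: checked — values it read are unchanged (v9 unchanged, v12 unchanged); reused cached -5 without running.

Key observation: the change is absorbed at v8 — it re-runs but produces the same value, and the output's value is unchanged.

Computations that run: v8 — 1 in total.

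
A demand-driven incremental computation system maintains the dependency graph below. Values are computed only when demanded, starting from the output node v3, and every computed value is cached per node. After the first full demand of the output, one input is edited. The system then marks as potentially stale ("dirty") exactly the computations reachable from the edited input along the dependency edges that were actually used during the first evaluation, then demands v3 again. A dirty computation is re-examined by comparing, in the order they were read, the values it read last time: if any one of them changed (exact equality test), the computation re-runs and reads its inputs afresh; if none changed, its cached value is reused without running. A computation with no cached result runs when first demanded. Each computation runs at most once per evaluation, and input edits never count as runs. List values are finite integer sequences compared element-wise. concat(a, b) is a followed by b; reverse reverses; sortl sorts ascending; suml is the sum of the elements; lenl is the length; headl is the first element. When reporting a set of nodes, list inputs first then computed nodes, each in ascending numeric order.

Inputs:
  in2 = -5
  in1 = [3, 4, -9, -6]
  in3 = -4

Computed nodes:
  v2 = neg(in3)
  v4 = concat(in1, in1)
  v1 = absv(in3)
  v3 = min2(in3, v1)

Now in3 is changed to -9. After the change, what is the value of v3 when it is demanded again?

New value of v3: -9.

First evaluation (everything demanded from the output):
  v1 = absv(-4) = 4
  v3 = min2(-4, 4) = -4

Propagation after the edit:
  v1: runs — in3 -4->-9; result 9.
  v3: runs — in3 -4->-9; v1 4->9; result -9.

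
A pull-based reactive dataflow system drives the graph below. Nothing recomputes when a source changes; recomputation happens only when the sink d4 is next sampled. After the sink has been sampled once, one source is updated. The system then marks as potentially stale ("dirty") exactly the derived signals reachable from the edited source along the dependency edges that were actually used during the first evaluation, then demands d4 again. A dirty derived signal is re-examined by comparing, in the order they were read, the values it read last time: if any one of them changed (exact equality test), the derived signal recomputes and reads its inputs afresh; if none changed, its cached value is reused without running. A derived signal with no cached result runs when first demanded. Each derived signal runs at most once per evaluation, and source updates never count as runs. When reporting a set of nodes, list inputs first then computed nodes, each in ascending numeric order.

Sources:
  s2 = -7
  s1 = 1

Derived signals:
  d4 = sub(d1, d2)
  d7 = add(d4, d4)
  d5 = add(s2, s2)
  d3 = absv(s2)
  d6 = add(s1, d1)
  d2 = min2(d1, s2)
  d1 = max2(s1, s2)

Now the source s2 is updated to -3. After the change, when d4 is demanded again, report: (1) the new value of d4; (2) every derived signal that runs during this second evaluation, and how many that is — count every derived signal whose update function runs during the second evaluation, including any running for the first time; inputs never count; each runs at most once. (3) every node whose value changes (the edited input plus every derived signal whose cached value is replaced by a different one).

New value of d4: 4.
Derived signals that run: d1, d2, d4 — 3 in total.
Values that change: s2, d2, d4.

First evaluation (everything demanded from the output):
  d1 = max2(1, -7) = 1
  d2 = min2(1, -7) = -7
  d4 = sub(1, -7) = 8

Propagation after the edit:
  d1: runs — s2 -7->-3; result 1 (same value as before).
  d2: runs — s2 -7->-3; result -3.
  d4: runs — d2 -7->-3; result 4.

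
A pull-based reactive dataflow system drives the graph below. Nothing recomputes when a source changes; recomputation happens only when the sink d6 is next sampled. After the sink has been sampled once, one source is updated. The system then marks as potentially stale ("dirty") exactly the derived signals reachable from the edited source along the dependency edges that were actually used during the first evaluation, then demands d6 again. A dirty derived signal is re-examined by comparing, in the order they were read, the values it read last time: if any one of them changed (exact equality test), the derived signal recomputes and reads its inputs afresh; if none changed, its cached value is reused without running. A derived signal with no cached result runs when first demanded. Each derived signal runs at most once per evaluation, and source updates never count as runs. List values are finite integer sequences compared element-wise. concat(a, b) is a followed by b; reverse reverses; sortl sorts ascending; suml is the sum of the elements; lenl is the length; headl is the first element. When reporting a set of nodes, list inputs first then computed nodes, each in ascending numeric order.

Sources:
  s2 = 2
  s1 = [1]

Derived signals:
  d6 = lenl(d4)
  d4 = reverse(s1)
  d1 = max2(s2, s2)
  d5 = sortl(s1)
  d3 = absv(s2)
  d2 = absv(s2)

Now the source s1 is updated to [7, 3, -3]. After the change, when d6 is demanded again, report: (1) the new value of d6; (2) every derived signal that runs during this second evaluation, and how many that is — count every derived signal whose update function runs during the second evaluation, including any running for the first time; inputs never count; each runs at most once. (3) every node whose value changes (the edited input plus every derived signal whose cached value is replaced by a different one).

First evaluation (everything demanded from the output):
  d4 = reverse([1]) = [1]
  d6 = lenl([1]) = 1

Propagation after the edit:
  d4: runs — s1 [1]->[7, 3, -3]; result [-3, 3, 7].
  d6: runs — d4 [1]->[-3, 3, 7]; result 3.

New value of d6: 3.
Derived signals that run: d4, d6 — 2 in total.
Values that change: s1, d4, d6.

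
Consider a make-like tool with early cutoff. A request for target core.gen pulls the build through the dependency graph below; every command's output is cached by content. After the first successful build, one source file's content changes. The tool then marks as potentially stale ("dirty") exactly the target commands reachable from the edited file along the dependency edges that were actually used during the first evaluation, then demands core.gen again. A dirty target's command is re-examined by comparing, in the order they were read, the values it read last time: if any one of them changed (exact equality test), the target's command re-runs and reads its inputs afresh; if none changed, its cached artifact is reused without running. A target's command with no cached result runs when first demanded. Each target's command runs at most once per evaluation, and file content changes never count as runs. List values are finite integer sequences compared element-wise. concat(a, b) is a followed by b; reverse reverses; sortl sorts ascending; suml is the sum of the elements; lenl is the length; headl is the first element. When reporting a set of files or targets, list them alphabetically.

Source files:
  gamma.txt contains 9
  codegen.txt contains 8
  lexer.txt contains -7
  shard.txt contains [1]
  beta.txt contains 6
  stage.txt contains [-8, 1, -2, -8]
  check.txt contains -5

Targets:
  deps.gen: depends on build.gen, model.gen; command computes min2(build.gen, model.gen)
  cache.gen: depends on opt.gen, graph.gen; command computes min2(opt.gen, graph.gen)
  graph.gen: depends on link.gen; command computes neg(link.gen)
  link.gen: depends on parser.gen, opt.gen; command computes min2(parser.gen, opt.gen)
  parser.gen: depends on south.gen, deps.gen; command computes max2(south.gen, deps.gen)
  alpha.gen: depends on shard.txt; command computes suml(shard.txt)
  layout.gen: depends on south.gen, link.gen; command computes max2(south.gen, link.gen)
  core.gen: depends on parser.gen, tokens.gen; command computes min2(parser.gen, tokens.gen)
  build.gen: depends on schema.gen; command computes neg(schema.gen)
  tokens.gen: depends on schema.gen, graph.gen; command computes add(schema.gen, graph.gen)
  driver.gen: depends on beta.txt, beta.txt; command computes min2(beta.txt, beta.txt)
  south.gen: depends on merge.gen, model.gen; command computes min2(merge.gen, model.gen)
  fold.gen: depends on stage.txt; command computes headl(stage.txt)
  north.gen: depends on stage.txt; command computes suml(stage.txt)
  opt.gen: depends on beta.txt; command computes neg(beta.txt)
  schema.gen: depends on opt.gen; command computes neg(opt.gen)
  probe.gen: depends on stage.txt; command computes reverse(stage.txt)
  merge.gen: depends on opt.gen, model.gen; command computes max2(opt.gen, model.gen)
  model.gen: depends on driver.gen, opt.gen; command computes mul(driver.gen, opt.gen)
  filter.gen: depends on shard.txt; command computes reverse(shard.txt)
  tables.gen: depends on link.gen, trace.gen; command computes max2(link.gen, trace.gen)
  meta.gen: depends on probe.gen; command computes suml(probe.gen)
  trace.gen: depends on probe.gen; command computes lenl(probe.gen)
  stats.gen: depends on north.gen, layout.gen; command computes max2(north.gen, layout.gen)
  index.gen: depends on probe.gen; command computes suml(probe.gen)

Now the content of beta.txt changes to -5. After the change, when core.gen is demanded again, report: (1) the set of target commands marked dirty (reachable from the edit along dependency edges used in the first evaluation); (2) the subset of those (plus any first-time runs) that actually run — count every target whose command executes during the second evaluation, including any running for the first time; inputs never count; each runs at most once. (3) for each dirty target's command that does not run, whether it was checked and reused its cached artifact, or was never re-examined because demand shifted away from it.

The edit dirties: build.gen, core.gen, deps.gen, driver.gen, graph.gen, link.gen, merge.gen, model.gen, opt.gen, parser.gen, schema.gen, south.gen, tokens.gen.
13 target commands run: build.gen, core.gen, deps.gen, driver.gen, graph.gen, link.gen, merge.gen, model.gen, opt.gen, parser.gen, schema.gen, south.gen, tokens.gen.
No dirty target's command escaped a run.

First demand of the output computes:
  driver.gen = min2(6, 6) = 6
  opt.gen = neg(6) = -6
  model.gen = mul(6, -6) = -36
  merge.gen = max2(-6, -36) = -6
  schema.gen = neg(-6) = 6
  build.gen = neg(6) = -6
  deps.gen = min2(-6, -36) = -36
  south.gen = min2(-6, -36) = -36
  parser.gen = max2(-36, -36) = -36
  link.gen = min2(-36, -6) = -36
  graph.gen = neg(-36) = 36
  tokens.gen = add(6, 36) = 42
  core.gen = min2(-36, 42) = -36

After the edit, cleaning proceeds:
  driver.gen: a read changed (beta.txt 6->-5; beta.txt 6->-5) — executes, giving -5.
  opt.gen: a read changed (beta.txt 6->-5) — executes, giving 5.
  model.gen: a read changed (driver.gen 6->-5; opt.gen -6->5) — executes, giving -25.
  merge.gen: a read changed (opt.gen -6->5; model.gen -36->-25) — executes, giving 5.
  schema.gen: a read changed (opt.gen -6->5) — executes, giving -5.
  build.gen: a read changed (schema.gen 6->-5) — executes, giving 5.
  deps.gen: a read changed (build.gen -6->5; model.gen -36->-25) — executes, giving -25.
  south.gen: a read changed (merge.gen -6->5; model.gen -36->-25) — executes, giving -25.
  parser.gen: a read changed (south.gen -36->-25; deps.gen -36->-25) — executes, giving -25.
  link.gen: a read changed (parser.gen -36->-25; opt.gen -6->5) — executes, giving -25.
  graph.gen: a read changed (link.gen -36->-25) — executes, giving 25.
  tokens.gen: a read changed (schema.gen 6->-5; graph.gen 36->25) — executes, giving 20.
  core.gen: a read changed (parser.gen -36->-25; tokens.gen 42->20) — executes, giving -25.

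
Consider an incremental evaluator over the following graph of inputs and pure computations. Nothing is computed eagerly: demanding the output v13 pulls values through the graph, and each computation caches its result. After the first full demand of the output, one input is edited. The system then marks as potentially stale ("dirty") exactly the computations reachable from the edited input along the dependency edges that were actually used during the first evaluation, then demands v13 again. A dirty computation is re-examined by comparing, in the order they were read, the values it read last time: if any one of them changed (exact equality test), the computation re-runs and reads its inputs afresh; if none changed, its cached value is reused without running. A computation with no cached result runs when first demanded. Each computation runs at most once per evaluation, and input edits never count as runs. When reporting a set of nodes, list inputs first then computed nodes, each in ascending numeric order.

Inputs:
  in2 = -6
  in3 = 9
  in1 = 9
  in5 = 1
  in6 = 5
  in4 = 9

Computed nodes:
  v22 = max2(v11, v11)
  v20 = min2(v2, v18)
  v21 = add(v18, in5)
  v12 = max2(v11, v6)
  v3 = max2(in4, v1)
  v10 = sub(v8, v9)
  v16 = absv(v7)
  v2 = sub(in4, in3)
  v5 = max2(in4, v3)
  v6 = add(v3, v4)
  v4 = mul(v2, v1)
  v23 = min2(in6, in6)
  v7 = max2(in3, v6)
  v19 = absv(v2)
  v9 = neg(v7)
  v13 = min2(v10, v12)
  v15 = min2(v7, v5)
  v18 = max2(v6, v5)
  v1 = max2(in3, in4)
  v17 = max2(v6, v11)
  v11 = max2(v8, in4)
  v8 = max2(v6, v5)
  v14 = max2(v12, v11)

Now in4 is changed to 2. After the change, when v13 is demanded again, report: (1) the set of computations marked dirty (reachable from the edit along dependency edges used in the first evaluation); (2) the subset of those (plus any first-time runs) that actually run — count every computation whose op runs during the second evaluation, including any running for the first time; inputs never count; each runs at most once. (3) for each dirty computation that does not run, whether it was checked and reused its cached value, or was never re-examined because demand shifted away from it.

Dirty set: v1, v2, v3, v4, v5, v6, v7, v8, v9, v10, v11, v12, v13.
Run set: v1, v2, v3, v4, v5, v6, v7, v8, v11, v12 (10 run).
Re-examined without running (cache reused): v9, v10, v13.
The important point: at v9 every value read last time is unchanged, so the dirty flag clears without a run.

Initial pass — values computed on the first demand:
  v1 = max2(9, 9) = 9
  v2 = sub(9, 9) = 0
  v3 = max2(9, 9) = 9
  v4 = mul(0, 9) = 0
  v5 = max2(9, 9) = 9
  v6 = add(9, 0) = 9
  v7 = max2(9, 9) = 9
  v8 = max2(9, 9) = 9
  v9 = neg(9) = -9
  v10 = sub(9, -9) = 18
  v11 = max2(9, 9) = 9
  v12 = max2(9, 9) = 9
  v13 = min2(18, 9) = 9

Second demand — change propagation:
  v1: re-runs because in4 9->2; new result 9 (unchanged).
  v2: re-runs because in4 9->2; new result -7.
  v3: re-runs because in4 9->2; new result 9 (unchanged).
  v4: re-runs because v2 0->-7; new result -63.
  v5: re-runs because in4 9->2; new result 9 (unchanged).
  v6: re-runs because v4 0->-63; new result -54.
  v7: re-runs because v6 9->-54; new result 9 (unchanged).
  v8: re-runs because v6 9->-54; new result 9 (unchanged).
  v9: re-examined; everything it read last time is the same (v7 unchanged) — cache -9 kept, no run.
  v10: re-examined; everything it read last time is the same (v8 unchanged, v9 unchanged) — cache 18 kept, no run.
  v11: re-runs because in4 9->2; new result 9 (unchanged).
  v12: re-runs because v6 9->-54; new result 9 (unchanged).
  v13: re-examined; everything it read last time is the same (v10 unchanged, v12 unchanged) — cache 9 kept, no run.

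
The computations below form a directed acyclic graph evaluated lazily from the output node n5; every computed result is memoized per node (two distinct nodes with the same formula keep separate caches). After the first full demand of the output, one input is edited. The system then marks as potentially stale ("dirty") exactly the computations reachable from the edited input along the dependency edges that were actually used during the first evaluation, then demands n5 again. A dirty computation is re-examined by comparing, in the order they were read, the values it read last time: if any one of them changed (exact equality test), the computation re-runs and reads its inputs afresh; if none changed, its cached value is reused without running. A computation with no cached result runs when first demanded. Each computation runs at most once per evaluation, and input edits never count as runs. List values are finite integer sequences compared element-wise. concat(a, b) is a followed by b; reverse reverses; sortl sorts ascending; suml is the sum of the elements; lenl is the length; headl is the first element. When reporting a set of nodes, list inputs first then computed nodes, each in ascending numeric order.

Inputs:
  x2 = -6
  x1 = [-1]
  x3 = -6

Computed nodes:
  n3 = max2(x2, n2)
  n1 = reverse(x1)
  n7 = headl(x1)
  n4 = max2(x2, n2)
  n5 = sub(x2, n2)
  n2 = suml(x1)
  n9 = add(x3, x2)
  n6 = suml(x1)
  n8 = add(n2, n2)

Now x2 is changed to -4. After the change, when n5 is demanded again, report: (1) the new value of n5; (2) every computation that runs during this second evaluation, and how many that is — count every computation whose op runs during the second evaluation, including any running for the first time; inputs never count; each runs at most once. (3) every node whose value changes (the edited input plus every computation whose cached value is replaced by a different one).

First demand of the output computes:
  n2 = suml([-1]) = -1
  n5 = sub(-6, -1) = -5

After the edit, cleaning proceeds:
  n5: a read changed (x2 -6->-4) — executes, giving -3.

Demanding n5 again yields -3.
1 computations run: n5.
The nodes whose values change: x2, n5.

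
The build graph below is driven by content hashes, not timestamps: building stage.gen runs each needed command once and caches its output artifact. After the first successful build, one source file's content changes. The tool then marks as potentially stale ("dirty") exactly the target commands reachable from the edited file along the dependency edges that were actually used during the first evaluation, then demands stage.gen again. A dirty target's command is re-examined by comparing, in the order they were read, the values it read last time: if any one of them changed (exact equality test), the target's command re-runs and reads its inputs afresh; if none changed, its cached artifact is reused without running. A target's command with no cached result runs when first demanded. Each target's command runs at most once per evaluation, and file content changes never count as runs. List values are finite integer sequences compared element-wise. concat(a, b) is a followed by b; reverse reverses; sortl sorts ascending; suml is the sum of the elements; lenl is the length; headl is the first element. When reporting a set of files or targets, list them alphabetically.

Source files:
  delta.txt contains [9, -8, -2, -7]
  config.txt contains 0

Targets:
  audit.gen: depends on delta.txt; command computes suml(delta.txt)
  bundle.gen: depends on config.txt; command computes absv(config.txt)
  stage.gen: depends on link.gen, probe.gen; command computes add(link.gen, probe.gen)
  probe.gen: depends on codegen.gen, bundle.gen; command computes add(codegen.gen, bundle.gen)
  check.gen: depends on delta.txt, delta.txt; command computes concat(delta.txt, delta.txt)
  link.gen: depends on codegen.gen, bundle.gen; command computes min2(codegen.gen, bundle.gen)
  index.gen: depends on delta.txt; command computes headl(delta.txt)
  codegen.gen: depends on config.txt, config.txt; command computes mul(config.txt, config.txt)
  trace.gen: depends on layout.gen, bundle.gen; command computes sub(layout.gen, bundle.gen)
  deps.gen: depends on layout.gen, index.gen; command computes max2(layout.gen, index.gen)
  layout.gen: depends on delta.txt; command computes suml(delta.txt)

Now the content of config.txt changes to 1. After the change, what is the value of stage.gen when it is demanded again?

stage.gen now evaluates to 3.

Initial pass — values computed on the first demand:
  bundle.gen = absv(0) = 0
  codegen.gen = mul(0, 0) = 0
  link.gen = min2(0, 0) = 0
  probe.gen = add(0, 0) = 0
  stage.gen = add(0, 0) = 0

Second demand — change propagation:
  bundle.gen: re-runs because config.txt 0->1; new result 1.
  codegen.gen: re-runs because config.txt 0->1; config.txt 0->1; new result 1.
  link.gen: re-runs because codegen.gen 0->1; bundle.gen 0->1; new result 1.
  probe.gen: re-runs because codegen.gen 0->1; bundle.gen 0->1; new result 2.
  stage.gen: re-runs because link.gen 0->1; probe.gen 0->2; new result 3.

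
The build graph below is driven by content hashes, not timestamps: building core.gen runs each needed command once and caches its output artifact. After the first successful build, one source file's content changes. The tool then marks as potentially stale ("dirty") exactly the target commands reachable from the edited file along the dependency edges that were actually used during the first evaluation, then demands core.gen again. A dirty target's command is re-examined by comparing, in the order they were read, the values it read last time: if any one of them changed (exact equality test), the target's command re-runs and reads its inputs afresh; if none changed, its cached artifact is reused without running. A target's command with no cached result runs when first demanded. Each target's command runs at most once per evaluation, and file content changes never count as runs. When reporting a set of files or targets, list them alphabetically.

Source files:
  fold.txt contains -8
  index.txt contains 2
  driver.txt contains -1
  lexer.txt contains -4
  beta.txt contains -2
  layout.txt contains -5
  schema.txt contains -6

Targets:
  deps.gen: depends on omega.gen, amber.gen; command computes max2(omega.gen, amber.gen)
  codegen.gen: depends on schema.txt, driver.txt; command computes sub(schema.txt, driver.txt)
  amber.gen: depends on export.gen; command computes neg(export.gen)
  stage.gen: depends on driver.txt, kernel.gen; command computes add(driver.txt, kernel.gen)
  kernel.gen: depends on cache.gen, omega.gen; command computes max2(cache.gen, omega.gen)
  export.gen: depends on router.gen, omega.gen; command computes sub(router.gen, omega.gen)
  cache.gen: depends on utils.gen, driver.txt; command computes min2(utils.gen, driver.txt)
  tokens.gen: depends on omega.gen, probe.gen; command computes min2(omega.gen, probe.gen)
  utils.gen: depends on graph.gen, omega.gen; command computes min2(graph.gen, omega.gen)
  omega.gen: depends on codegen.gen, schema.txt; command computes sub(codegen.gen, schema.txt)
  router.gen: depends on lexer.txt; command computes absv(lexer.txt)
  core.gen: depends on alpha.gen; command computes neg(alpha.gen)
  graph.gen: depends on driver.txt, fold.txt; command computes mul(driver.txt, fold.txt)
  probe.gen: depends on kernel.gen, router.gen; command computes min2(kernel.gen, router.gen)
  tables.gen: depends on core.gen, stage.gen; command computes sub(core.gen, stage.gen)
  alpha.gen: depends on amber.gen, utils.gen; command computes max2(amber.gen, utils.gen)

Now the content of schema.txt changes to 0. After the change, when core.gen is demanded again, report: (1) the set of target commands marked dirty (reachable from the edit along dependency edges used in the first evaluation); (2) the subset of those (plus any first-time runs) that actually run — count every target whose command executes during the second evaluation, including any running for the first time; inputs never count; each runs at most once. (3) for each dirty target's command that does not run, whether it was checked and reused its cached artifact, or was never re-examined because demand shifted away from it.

Dirty set: alpha.gen, amber.gen, codegen.gen, core.gen, export.gen, omega.gen, utils.gen.
Run set: codegen.gen, omega.gen (2 run).
Re-examined without running (cache reused): alpha.gen, amber.gen, core.gen, export.gen, utils.gen.
The important point: omega.gen recomputes to an identical value, and the output ends up unchanged.

Initial pass — values computed on the first demand:
  codegen.gen = sub(-6, -1) = -5
  graph.gen = mul(-1, -8) = 8
  omega.gen = sub(-5, -6) = 1
  router.gen = absv(-4) = 4
  export.gen = sub(4, 1) = 3
  amber.gen = neg(3) = -3
  utils.gen = min2(8, 1) = 1
  alpha.gen = max2(-3, 1) = 1
  core.gen = neg(1) = -1

Second demand — change propagation:
  codegen.gen: re-runs because schema.txt -6->0; new result 1.
  omega.gen: re-runs because codegen.gen -5->1; schema.txt -6->0; new result 1 (unchanged).
  export.gen: re-examined; everything it read last time is the same (router.gen unchanged, omega.gen unchanged) — cache 3 kept, no run.
  amber.gen: re-examined; everything it read last time is the same (export.gen unchanged) — cache -3 kept, no run.
  utils.gen: re-examined; everything it read last time is the same (graph.gen unchanged, omega.gen unchanged) — cache 1 kept, no run.
  alpha.gen: re-examined; everything it read last time is the same (amber.gen unchanged, utils.gen unchanged) — cache 1 kept, no run.
  core.gen: re-examined; everything it read last time is the same (alpha.gen unchanged) — cache -1 kept, no run.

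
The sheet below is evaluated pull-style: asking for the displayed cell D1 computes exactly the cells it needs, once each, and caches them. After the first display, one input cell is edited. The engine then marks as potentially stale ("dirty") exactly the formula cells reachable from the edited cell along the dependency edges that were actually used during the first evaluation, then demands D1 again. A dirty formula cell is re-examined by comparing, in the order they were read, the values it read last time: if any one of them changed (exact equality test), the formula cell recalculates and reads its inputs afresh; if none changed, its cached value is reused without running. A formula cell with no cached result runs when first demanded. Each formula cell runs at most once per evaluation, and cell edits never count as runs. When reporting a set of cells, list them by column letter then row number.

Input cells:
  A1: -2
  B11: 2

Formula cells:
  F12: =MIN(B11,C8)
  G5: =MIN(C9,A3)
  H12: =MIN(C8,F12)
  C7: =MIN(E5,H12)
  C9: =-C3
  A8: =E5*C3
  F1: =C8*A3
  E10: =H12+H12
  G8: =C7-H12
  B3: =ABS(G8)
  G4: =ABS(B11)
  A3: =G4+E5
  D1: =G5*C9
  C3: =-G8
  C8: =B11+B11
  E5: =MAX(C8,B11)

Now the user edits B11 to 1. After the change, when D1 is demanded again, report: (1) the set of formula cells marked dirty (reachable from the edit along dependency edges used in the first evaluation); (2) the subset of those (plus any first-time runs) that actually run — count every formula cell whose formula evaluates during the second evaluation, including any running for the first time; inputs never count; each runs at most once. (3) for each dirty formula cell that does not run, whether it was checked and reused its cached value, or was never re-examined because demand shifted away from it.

First demand of the output computes:
  C8 = 2 + 2 = 4
  E5 = MAX(4, 2) = 4
  F12 = MIN(2, 4) = 2
  G4 = ABS(2) = 2
  A3 = 2 + 4 = 6
  H12 = MIN(4, 2) = 2
  C7 = MIN(4, 2) = 2
  G8 = 2 - 2 = 0
  C3 = -(0) = 0
  C9 = -(0) = 0
  G5 = MIN(0, 6) = 0
  D1 = 0 * 0 = 0

After the edit, cleaning proceeds:
  C8: a read changed (B11 2->1; B11 2->1) — executes, giving 2.
  E5: a read changed (C8 4->2; B11 2->1) — executes, giving 2.
  F12: a read changed (B11 2->1; C8 4->2) — executes, giving 1.
  G4: a read changed (B11 2->1) — executes, giving 1.
  A3: a read changed (G4 2->1; E5 4->2) — executes, giving 3.
  H12: a read changed (C8 4->2; F12 2->1) — executes, giving 1.
  C7: a read changed (E5 4->2; H12 2->1) — executes, giving 1.
  G8: a read changed (C7 2->1; H12 2->1) — executes, giving 0 — identical to its old value.
  C3: dirty, but its reads are unchanged (G8 unchanged); cached 0 stands.
  C9: dirty, but its reads are unchanged (C3 unchanged); cached 0 stands.
  G5: a read changed (A3 6->3) — executes, giving 0 — identical to its old value.
  D1: dirty, but its reads are unchanged (G5 unchanged, C9 unchanged); cached 0 stands.

Note where the cutoff bites: C3 is checked, finds nothing changed, and keeps its cache.

The edit dirties: A3, C3, C7, C8, C9, D1, E5, F12, G4, G5, G8, H12.
9 formula cells run: A3, C7, C8, E5, F12, G4, G5, G8, H12.
Cache hits after checking: C3, C9, D1.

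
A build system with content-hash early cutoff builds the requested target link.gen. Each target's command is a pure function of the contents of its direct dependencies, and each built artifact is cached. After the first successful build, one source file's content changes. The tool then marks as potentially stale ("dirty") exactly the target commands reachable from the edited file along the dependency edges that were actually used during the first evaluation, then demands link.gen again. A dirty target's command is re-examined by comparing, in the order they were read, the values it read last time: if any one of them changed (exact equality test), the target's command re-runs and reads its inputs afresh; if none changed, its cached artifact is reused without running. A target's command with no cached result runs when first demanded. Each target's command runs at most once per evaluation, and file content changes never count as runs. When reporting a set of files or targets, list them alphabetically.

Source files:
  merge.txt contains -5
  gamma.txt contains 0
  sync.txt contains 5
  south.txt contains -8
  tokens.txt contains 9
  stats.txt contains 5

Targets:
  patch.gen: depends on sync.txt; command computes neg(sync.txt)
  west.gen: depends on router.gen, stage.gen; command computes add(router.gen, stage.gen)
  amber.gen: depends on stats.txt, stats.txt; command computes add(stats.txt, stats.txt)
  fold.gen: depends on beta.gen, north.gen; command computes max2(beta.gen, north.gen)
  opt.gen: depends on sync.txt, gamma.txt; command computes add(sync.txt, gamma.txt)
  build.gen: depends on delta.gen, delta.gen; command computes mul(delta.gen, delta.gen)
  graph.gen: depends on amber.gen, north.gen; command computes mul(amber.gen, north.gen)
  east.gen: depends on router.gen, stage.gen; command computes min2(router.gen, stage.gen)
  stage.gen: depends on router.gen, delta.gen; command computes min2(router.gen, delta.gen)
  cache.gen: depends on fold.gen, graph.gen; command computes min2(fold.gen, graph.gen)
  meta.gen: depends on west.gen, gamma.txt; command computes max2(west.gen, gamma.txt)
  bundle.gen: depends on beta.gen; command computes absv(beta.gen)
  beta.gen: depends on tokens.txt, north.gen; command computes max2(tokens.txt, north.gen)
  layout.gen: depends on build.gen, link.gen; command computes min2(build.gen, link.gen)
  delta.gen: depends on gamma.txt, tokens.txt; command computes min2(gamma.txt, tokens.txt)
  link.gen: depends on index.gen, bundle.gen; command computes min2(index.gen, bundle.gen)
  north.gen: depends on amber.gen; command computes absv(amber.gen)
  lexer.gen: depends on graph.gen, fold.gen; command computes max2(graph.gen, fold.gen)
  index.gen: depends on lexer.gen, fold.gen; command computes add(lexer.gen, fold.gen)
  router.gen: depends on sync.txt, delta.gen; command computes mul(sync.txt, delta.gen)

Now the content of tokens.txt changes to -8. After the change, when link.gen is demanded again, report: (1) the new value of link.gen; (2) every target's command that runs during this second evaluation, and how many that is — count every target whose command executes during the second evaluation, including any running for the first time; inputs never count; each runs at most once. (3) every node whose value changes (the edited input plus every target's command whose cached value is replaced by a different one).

First evaluation (everything demanded from the output):
  amber.gen = add(5, 5) = 10
  north.gen = absv(10) = 10
  beta.gen = max2(9, 10) = 10
  bundle.gen = absv(10) = 10
  fold.gen = max2(10, 10) = 10
  graph.gen = mul(10, 10) = 100
  lexer.gen = max2(100, 10) = 100
  index.gen = add(100, 10) = 110
  link.gen = min2(110, 10) = 10

Propagation after the edit:
  beta.gen: runs — tokens.txt 9->-8; result 10 (same value as before).
  bundle.gen: checked — values it read are unchanged (beta.gen unchanged); reused cached 10 without running.
  fold.gen: checked — values it read are unchanged (beta.gen unchanged, north.gen unchanged); reused cached 10 without running.
  lexer.gen: checked — values it read are unchanged (graph.gen unchanged, fold.gen unchanged); reused cached 100 without running.
  index.gen: checked — values it read are unchanged (lexer.gen unchanged, fold.gen unchanged); reused cached 110 without running.
  link.gen: checked — values it read are unchanged (index.gen unchanged, bundle.gen unchanged); reused cached 10 without running.

Key observation: the change is absorbed at beta.gen — it re-runs but produces the same value, and the output's value is unchanged.

New value of link.gen: 10.
Target commands that run: beta.gen — 1 in total.
Values that change: tokens.txt.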